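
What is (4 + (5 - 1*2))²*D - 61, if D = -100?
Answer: -4961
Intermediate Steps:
(4 + (5 - 1*2))²*D - 61 = (4 + (5 - 1*2))²*(-100) - 61 = (4 + (5 - 2))²*(-100) - 61 = (4 + 3)²*(-100) - 61 = 7²*(-100) - 61 = 49*(-100) - 61 = -4900 - 61 = -4961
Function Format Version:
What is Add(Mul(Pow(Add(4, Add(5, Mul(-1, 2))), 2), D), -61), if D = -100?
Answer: -4961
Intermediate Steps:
Add(Mul(Pow(Add(4, Add(5, Mul(-1, 2))), 2), D), -61) = Add(Mul(Pow(Add(4, Add(5, Mul(-1, 2))), 2), -100), -61) = Add(Mul(Pow(Add(4, Add(5, -2)), 2), -100), -61) = Add(Mul(Pow(Add(4, 3), 2), -100), -61) = Add(Mul(Pow(7, 2), -100), -61) = Add(Mul(49, -100), -61) = Add(-4900, -61) = -4961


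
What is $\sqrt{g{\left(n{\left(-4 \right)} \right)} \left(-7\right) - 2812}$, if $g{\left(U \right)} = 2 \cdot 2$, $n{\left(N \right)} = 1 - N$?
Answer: $2 i \sqrt{710} \approx 53.292 i$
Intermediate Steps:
$g{\left(U \right)} = 4$
$\sqrt{g{\left(n{\left(-4 \right)} \right)} \left(-7\right) - 2812} = \sqrt{4 \left(-7\right) - 2812} = \sqrt{-28 - 2812} = \sqrt{-2840} = 2 i \sqrt{710}$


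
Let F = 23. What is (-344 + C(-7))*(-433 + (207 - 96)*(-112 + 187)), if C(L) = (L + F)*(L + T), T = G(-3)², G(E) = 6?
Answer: 947040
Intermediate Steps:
T = 36 (T = 6² = 36)
C(L) = (23 + L)*(36 + L) (C(L) = (L + 23)*(L + 36) = (23 + L)*(36 + L))
(-344 + C(-7))*(-433 + (207 - 96)*(-112 + 187)) = (-344 + (828 + (-7)² + 59*(-7)))*(-433 + (207 - 96)*(-112 + 187)) = (-344 + (828 + 49 - 413))*(-433 + 111*75) = (-344 + 464)*(-433 + 8325) = 120*7892 = 947040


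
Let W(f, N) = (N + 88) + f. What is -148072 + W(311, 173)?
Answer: -147500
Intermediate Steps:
W(f, N) = 88 + N + f (W(f, N) = (88 + N) + f = 88 + N + f)
-148072 + W(311, 173) = -148072 + (88 + 173 + 311) = -148072 + 572 = -147500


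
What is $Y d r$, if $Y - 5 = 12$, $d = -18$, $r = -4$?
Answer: $1224$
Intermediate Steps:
$Y = 17$ ($Y = 5 + 12 = 17$)
$Y d r = 17 \left(-18\right) \left(-4\right) = \left(-306\right) \left(-4\right) = 1224$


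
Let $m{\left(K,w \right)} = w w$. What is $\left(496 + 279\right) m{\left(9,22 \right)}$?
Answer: $375100$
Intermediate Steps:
$m{\left(K,w \right)} = w^{2}$
$\left(496 + 279\right) m{\left(9,22 \right)} = \left(496 + 279\right) 22^{2} = 775 \cdot 484 = 375100$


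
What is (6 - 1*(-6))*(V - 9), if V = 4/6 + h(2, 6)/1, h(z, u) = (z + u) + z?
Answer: 20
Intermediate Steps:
h(z, u) = u + 2*z (h(z, u) = (u + z) + z = u + 2*z)
V = 32/3 (V = 4/6 + (6 + 2*2)/1 = 4*(1/6) + (6 + 4)*1 = 2/3 + 10*1 = 2/3 + 10 = 32/3 ≈ 10.667)
(6 - 1*(-6))*(V - 9) = (6 - 1*(-6))*(32/3 - 9) = (6 + 6)*(5/3) = 12*(5/3) = 20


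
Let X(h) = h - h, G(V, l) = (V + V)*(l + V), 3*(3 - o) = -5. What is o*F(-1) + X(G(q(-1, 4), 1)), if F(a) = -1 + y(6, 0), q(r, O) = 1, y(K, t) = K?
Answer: 70/3 ≈ 23.333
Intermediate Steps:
o = 14/3 (o = 3 - ⅓*(-5) = 3 + 5/3 = 14/3 ≈ 4.6667)
G(V, l) = 2*V*(V + l) (G(V, l) = (2*V)*(V + l) = 2*V*(V + l))
F(a) = 5 (F(a) = -1 + 6 = 5)
X(h) = 0
o*F(-1) + X(G(q(-1, 4), 1)) = (14/3)*5 + 0 = 70/3 + 0 = 70/3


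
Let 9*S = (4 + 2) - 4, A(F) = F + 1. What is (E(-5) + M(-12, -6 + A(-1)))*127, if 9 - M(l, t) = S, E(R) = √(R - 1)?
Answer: 10033/9 + 127*I*√6 ≈ 1114.8 + 311.08*I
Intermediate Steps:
A(F) = 1 + F
S = 2/9 (S = ((4 + 2) - 4)/9 = (6 - 4)/9 = (⅑)*2 = 2/9 ≈ 0.22222)
E(R) = √(-1 + R)
M(l, t) = 79/9 (M(l, t) = 9 - 1*2/9 = 9 - 2/9 = 79/9)
(E(-5) + M(-12, -6 + A(-1)))*127 = (√(-1 - 5) + 79/9)*127 = (√(-6) + 79/9)*127 = (I*√6 + 79/9)*127 = (79/9 + I*√6)*127 = 10033/9 + 127*I*√6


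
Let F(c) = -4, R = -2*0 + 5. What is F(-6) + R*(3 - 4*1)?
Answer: -9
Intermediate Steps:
R = 5 (R = 0 + 5 = 5)
F(-6) + R*(3 - 4*1) = -4 + 5*(3 - 4*1) = -4 + 5*(3 - 4) = -4 + 5*(-1) = -4 - 5 = -9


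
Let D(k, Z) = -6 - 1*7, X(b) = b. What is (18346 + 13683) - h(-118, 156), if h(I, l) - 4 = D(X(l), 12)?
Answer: 32038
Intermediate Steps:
D(k, Z) = -13 (D(k, Z) = -6 - 7 = -13)
h(I, l) = -9 (h(I, l) = 4 - 13 = -9)
(18346 + 13683) - h(-118, 156) = (18346 + 13683) - 1*(-9) = 32029 + 9 = 32038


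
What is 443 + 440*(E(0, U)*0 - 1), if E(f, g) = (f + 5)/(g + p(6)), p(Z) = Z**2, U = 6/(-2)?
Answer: 3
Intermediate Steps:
U = -3 (U = 6*(-1/2) = -3)
E(f, g) = (5 + f)/(36 + g) (E(f, g) = (f + 5)/(g + 6**2) = (5 + f)/(g + 36) = (5 + f)/(36 + g))
443 + 440*(E(0, U)*0 - 1) = 443 + 440*(((5 + 0)/(36 - 3))*0 - 1) = 443 + 440*((5/33)*0 - 1) = 443 + 440*(0 - 1) = 443 + 440*(-1) = 443 - 440 = 3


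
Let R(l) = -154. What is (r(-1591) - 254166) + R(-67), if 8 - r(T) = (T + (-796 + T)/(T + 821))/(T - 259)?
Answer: -4704787879/18500 ≈ -2.5431e+5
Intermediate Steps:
r(T) = 8 - (T + (-796 + T)/(821 + T))/(-259 + T) (r(T) = 8 - (T + (-796 + T)/(T + 821))/(T - 259) = 8 - (T + (-796 + T)/(821 + T))/(-259 + T))
(r(-1591) - 254166) + R(-67) = ((-1700316 + 7*(-1591)**2 + 3674*(-1591))/(-212639 + (-1591)**2 + 562*(-1591)) - 254166) - 154 = ((-1700316 + 7*2531281 - 5845334)/(-212639 + 2531281 - 894142) - 254166) - 154 = ((-1700316 + 17718967 - 5845334)/1424500 - 254166) - 154 = ((1/1424500)*10173317 - 254166) - 154 = (132121/18500 - 254166) - 154 = -4701938879/18500 - 154 = -4704787879/18500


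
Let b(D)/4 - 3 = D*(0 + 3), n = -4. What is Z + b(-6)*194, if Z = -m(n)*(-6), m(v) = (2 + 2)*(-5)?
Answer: -11760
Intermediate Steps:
b(D) = 12 + 12*D (b(D) = 12 + 4*(D*(0 + 3)) = 12 + 4*(D*3) = 12 + 4*(3*D) = 12 + 12*D)
m(v) = -20 (m(v) = 4*(-5) = -20)
Z = -120 (Z = -1*(-20)*(-6) = 20*(-6) = -120)
Z + b(-6)*194 = -120 + (12 + 12*(-6))*194 = -120 + (12 - 72)*194 = -120 - 60*194 = -120 - 11640 = -11760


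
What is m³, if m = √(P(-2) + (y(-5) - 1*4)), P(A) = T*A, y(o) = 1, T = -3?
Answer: 3*√3 ≈ 5.1962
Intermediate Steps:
P(A) = -3*A
m = √3 (m = √(-3*(-2) + (1 - 1*4)) = √(6 + (1 - 4)) = √(6 - 3) = √3 ≈ 1.7320)
m³ = (√3)³ = 3*√3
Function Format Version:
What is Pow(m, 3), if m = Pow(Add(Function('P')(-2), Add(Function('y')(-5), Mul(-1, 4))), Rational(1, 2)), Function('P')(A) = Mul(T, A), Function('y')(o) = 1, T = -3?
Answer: Mul(3, Pow(3, Rational(1, 2))) ≈ 5.1962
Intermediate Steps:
Function('P')(A) = Mul(-3, A)
m = Pow(3, Rational(1, 2)) (m = Pow(Add(Mul(-3, -2), Add(1, Mul(-1, 4))), Rational(1, 2)) = Pow(Add(6, Add(1, -4)), Rational(1, 2)) = Pow(Add(6, -3), Rational(1, 2)) = Pow(3, Rational(1, 2)) ≈ 1.7320)
Pow(m, 3) = Pow(Pow(3, Rational(1, 2)), 3) = Mul(3, Pow(3, Rational(1, 2)))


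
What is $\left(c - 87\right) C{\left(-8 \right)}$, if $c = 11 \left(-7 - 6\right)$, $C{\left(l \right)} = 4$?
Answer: $-920$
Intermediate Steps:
$c = -143$ ($c = 11 \left(-13\right) = -143$)
$\left(c - 87\right) C{\left(-8 \right)} = \left(-143 - 87\right) 4 = \left(-230\right) 4 = -920$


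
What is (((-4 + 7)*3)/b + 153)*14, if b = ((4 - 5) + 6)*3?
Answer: 10752/5 ≈ 2150.4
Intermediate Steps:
b = 15 (b = (-1 + 6)*3 = 5*3 = 15)
(((-4 + 7)*3)/b + 153)*14 = (((-4 + 7)*3)/15 + 153)*14 = ((3*3)*(1/15) + 153)*14 = (9*(1/15) + 153)*14 = (3/5 + 153)*14 = (768/5)*14 = 10752/5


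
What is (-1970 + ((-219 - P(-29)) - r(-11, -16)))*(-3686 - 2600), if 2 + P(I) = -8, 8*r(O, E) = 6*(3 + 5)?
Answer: 13734910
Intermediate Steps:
r(O, E) = 6 (r(O, E) = (6*(3 + 5))/8 = (6*8)/8 = (1/8)*48 = 6)
P(I) = -10 (P(I) = -2 - 8 = -10)
(-1970 + ((-219 - P(-29)) - r(-11, -16)))*(-3686 - 2600) = (-1970 + ((-219 - 1*(-10)) - 1*6))*(-3686 - 2600) = (-1970 + ((-219 + 10) - 6))*(-6286) = (-1970 + (-209 - 6))*(-6286) = (-1970 - 215)*(-6286) = -2185*(-6286) = 13734910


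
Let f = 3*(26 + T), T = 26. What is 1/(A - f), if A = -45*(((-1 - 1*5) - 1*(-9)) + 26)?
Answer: -1/1461 ≈ -0.00068446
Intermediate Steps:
f = 156 (f = 3*(26 + 26) = 3*52 = 156)
A = -1305 (A = -45*(((-1 - 5) + 9) + 26) = -45*((-6 + 9) + 26) = -45*(3 + 26) = -45*29 = -1305)
1/(A - f) = 1/(-1305 - 1*156) = 1/(-1305 - 156) = 1/(-1461) = -1/1461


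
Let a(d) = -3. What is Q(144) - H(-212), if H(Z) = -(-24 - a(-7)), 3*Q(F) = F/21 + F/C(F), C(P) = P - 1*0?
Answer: -386/21 ≈ -18.381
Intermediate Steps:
C(P) = P (C(P) = P + 0 = P)
Q(F) = 1/3 + F/63 (Q(F) = (F/21 + F/F)/3 = (F*(1/21) + 1)/3 = (F/21 + 1)/3 = (1 + F/21)/3 = 1/3 + F/63)
H(Z) = 21 (H(Z) = -(-24 - 1*(-3)) = -(-24 + 3) = -1*(-21) = 21)
Q(144) - H(-212) = (1/3 + (1/63)*144) - 1*21 = (1/3 + 16/7) - 21 = 55/21 - 21 = -386/21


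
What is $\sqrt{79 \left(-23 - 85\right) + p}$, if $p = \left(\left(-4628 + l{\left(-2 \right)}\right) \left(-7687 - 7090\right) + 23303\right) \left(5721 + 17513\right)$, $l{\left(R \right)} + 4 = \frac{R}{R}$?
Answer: $2 \sqrt{397624292382} \approx 1.2612 \cdot 10^{6}$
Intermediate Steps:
$l{\left(R \right)} = -3$ ($l{\left(R \right)} = -4 + \frac{R}{R} = -4 + 1 = -3$)
$p = 1590497178060$ ($p = \left(\left(-4628 - 3\right) \left(-7687 - 7090\right) + 23303\right) \left(5721 + 17513\right) = \left(\left(-4631\right) \left(-14777\right) + 23303\right) 23234 = \left(68432287 + 23303\right) 23234 = 68455590 \cdot 23234 = 1590497178060$)
$\sqrt{79 \left(-23 - 85\right) + p} = \sqrt{79 \left(-23 - 85\right) + 1590497178060} = \sqrt{79 \left(-108\right) + 1590497178060} = \sqrt{-8532 + 1590497178060} = \sqrt{1590497169528} = 2 \sqrt{397624292382}$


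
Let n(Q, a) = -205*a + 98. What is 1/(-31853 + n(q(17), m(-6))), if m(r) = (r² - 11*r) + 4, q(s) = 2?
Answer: -1/53485 ≈ -1.8697e-5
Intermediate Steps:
m(r) = 4 + r² - 11*r
n(Q, a) = 98 - 205*a
1/(-31853 + n(q(17), m(-6))) = 1/(-31853 + (98 - 205*(4 + (-6)² - 11*(-6)))) = 1/(-31853 + (98 - 205*(4 + 36 + 66))) = 1/(-31853 + (98 - 205*106)) = 1/(-31853 + (98 - 21730)) = 1/(-31853 - 21632) = 1/(-53485) = -1/53485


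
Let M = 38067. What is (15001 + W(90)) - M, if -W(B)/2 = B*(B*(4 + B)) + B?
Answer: -1546046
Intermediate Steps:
W(B) = -2*B - 2*B**2*(4 + B) (W(B) = -2*(B*(B*(4 + B)) + B) = -2*(B**2*(4 + B) + B) = -2*(B + B**2*(4 + B)) = -2*B - 2*B**2*(4 + B))
(15001 + W(90)) - M = (15001 - 2*90*(1 + 90**2 + 4*90)) - 1*38067 = (15001 - 2*90*(1 + 8100 + 360)) - 38067 = (15001 - 2*90*8461) - 38067 = (15001 - 1522980) - 38067 = -1507979 - 38067 = -1546046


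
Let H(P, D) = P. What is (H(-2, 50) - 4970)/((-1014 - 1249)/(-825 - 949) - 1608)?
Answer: 8820328/2850329 ≈ 3.0945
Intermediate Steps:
(H(-2, 50) - 4970)/((-1014 - 1249)/(-825 - 949) - 1608) = (-2 - 4970)/((-1014 - 1249)/(-825 - 949) - 1608) = -4972/(-2263/(-1774) - 1608) = -4972/(-2263*(-1/1774) - 1608) = -4972/(2263/1774 - 1608) = -4972/(-2850329/1774) = -4972*(-1774/2850329) = 8820328/2850329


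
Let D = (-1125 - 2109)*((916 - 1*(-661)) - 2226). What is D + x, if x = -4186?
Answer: 2094680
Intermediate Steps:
D = 2098866 (D = -3234*((916 + 661) - 2226) = -3234*(1577 - 2226) = -3234*(-649) = 2098866)
D + x = 2098866 - 4186 = 2094680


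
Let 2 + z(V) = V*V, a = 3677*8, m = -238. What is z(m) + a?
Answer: 86058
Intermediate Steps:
a = 29416
z(V) = -2 + V² (z(V) = -2 + V*V = -2 + V²)
z(m) + a = (-2 + (-238)²) + 29416 = (-2 + 56644) + 29416 = 56642 + 29416 = 86058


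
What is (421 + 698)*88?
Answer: 98472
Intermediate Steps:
(421 + 698)*88 = 1119*88 = 98472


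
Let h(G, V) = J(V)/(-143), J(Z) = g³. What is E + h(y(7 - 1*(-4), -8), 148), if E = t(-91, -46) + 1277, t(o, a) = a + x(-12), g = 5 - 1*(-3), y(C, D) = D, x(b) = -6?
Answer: 174663/143 ≈ 1221.4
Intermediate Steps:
g = 8 (g = 5 + 3 = 8)
J(Z) = 512 (J(Z) = 8³ = 512)
t(o, a) = -6 + a (t(o, a) = a - 6 = -6 + a)
E = 1225 (E = (-6 - 46) + 1277 = -52 + 1277 = 1225)
h(G, V) = -512/143 (h(G, V) = 512/(-143) = 512*(-1/143) = -512/143)
E + h(y(7 - 1*(-4), -8), 148) = 1225 - 512/143 = 174663/143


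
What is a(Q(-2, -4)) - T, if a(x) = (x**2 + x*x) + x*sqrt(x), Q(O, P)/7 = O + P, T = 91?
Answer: 3437 - 42*I*sqrt(42) ≈ 3437.0 - 272.19*I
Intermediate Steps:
Q(O, P) = 7*O + 7*P (Q(O, P) = 7*(O + P) = 7*O + 7*P)
a(x) = x**(3/2) + 2*x**2 (a(x) = (x**2 + x**2) + x**(3/2) = 2*x**2 + x**(3/2) = x**(3/2) + 2*x**2)
a(Q(-2, -4)) - T = ((7*(-2) + 7*(-4))**(3/2) + 2*(7*(-2) + 7*(-4))**2) - 1*91 = ((-14 - 28)**(3/2) + 2*(-14 - 28)**2) - 91 = ((-42)**(3/2) + 2*(-42)**2) - 91 = (-42*I*sqrt(42) + 2*1764) - 91 = (-42*I*sqrt(42) + 3528) - 91 = (3528 - 42*I*sqrt(42)) - 91 = 3437 - 42*I*sqrt(42)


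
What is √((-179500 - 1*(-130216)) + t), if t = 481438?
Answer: √432154 ≈ 657.38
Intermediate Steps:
√((-179500 - 1*(-130216)) + t) = √((-179500 - 1*(-130216)) + 481438) = √((-179500 + 130216) + 481438) = √(-49284 + 481438) = √432154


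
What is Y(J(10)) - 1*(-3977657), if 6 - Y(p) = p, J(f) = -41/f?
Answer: 39776671/10 ≈ 3.9777e+6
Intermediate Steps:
Y(p) = 6 - p
Y(J(10)) - 1*(-3977657) = (6 - (-41)/10) - 1*(-3977657) = (6 - (-41)/10) + 3977657 = (6 - 1*(-41/10)) + 3977657 = (6 + 41/10) + 3977657 = 101/10 + 3977657 = 39776671/10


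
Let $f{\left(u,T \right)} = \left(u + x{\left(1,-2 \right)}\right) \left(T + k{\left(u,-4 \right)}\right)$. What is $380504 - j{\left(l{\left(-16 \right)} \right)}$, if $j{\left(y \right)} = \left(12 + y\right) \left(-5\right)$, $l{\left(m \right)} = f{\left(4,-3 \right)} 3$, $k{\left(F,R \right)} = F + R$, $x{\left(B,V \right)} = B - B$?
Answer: $380384$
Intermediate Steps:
$x{\left(B,V \right)} = 0$
$f{\left(u,T \right)} = u \left(-4 + T + u\right)$ ($f{\left(u,T \right)} = \left(u + 0\right) \left(T + \left(u - 4\right)\right) = u \left(T + \left(-4 + u\right)\right) = u \left(-4 + T + u\right)$)
$l{\left(m \right)} = -36$ ($l{\left(m \right)} = 4 \left(-4 - 3 + 4\right) 3 = 4 \left(-3\right) 3 = \left(-12\right) 3 = -36$)
$j{\left(y \right)} = -60 - 5 y$
$380504 - j{\left(l{\left(-16 \right)} \right)} = 380504 - \left(-60 - -180\right) = 380504 - \left(-60 + 180\right) = 380504 - 120 = 380384$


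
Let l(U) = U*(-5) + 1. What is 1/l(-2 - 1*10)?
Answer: 1/61 ≈ 0.016393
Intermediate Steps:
l(U) = 1 - 5*U (l(U) = -5*U + 1 = 1 - 5*U)
1/l(-2 - 1*10) = 1/(1 - 5*(-2 - 1*10)) = 1/(1 - 5*(-2 - 10)) = 1/(1 - 5*(-12)) = 1/(1 + 60) = 1/61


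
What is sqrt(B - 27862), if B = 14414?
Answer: 82*I*sqrt(2) ≈ 115.97*I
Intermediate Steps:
sqrt(B - 27862) = sqrt(14414 - 27862) = sqrt(-13448) = 82*I*sqrt(2)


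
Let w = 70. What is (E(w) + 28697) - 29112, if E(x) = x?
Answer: -345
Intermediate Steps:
(E(w) + 28697) - 29112 = (70 + 28697) - 29112 = 28767 - 29112 = -345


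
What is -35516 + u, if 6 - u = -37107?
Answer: 1597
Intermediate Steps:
u = 37113 (u = 6 - 1*(-37107) = 6 + 37107 = 37113)
-35516 + u = -35516 + 37113 = 1597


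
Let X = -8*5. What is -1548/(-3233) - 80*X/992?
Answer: 371288/100223 ≈ 3.7046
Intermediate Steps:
X = -40
-1548/(-3233) - 80*X/992 = -1548/(-3233) - 80*(-40)/992 = -1548*(-1/3233) + 3200*(1/992) = 1548/3233 + 100/31 = 371288/100223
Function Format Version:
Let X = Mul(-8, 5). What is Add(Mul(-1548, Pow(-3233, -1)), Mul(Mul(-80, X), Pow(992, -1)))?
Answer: Rational(371288, 100223) ≈ 3.7046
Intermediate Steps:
X = -40
Add(Mul(-1548, Pow(-3233, -1)), Mul(Mul(-80, X), Pow(992, -1))) = Add(Mul(-1548, Pow(-3233, -1)), Mul(Mul(-80, -40), Pow(992, -1))) = Add(Mul(-1548, Rational(-1, 3233)), Mul(3200, Rational(1, 992))) = Add(Rational(1548, 3233), Rational(100, 31)) = Rational(371288, 100223)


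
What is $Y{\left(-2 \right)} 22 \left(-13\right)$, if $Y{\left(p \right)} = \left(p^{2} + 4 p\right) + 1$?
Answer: $858$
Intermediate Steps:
$Y{\left(p \right)} = 1 + p^{2} + 4 p$
$Y{\left(-2 \right)} 22 \left(-13\right) = \left(1 + \left(-2\right)^{2} + 4 \left(-2\right)\right) 22 \left(-13\right) = \left(1 + 4 - 8\right) 22 \left(-13\right) = \left(-3\right) 22 \left(-13\right) = \left(-66\right) \left(-13\right) = 858$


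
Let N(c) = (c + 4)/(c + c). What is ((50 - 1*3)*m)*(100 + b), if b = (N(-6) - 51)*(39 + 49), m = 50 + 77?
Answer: -78313280/3 ≈ -2.6104e+7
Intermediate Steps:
N(c) = (4 + c)/(2*c) (N(c) = (4 + c)/((2*c)) = (4 + c)*(1/(2*c)) = (4 + c)/(2*c))
m = 127
b = -13420/3 (b = ((½)*(4 - 6)/(-6) - 51)*(39 + 49) = ((½)*(-⅙)*(-2) - 51)*88 = (⅙ - 51)*88 = -305/6*88 = -13420/3 ≈ -4473.3)
((50 - 1*3)*m)*(100 + b) = ((50 - 1*3)*127)*(100 - 13420/3) = ((50 - 3)*127)*(-13120/3) = (47*127)*(-13120/3) = 5969*(-13120/3) = -78313280/3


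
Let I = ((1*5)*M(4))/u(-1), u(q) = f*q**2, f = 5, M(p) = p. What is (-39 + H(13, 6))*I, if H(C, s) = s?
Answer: -132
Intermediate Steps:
u(q) = 5*q**2
I = 4 (I = ((1*5)*4)/((5*(-1)**2)) = (5*4)/((5*1)) = 20/5 = 20*(1/5) = 4)
(-39 + H(13, 6))*I = (-39 + 6)*4 = -33*4 = -132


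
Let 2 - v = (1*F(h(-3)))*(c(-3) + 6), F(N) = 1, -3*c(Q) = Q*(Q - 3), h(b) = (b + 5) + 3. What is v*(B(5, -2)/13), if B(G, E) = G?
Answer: 10/13 ≈ 0.76923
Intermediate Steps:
h(b) = 8 + b (h(b) = (5 + b) + 3 = 8 + b)
c(Q) = -Q*(-3 + Q)/3 (c(Q) = -Q*(Q - 3)/3 = -Q*(-3 + Q)/3)
v = 2 (v = 2 - 1*1*((⅓)*(-3)*(3 - 1*(-3)) + 6) = 2 - ((⅓)*(-3)*(3 + 3) + 6) = 2 - ((⅓)*(-3)*6 + 6) = 2 - (-6 + 6) = 2 - 0 = 2 - 1*0 = 2 + 0 = 2)
v*(B(5, -2)/13) = 2*(5/13) = 10/13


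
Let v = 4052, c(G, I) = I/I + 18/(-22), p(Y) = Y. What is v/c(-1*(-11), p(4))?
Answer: 22286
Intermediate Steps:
c(G, I) = 2/11 (c(G, I) = 1 + 18*(-1/22) = 1 - 9/11 = 2/11)
v/c(-1*(-11), p(4)) = 4052/(2/11) = 4052*(11/2) = 22286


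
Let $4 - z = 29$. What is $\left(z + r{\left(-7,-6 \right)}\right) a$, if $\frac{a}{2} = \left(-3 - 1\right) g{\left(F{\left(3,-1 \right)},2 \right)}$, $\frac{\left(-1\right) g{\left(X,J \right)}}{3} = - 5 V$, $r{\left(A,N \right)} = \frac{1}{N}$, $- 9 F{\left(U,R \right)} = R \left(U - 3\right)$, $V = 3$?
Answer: $9060$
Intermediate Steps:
$F{\left(U,R \right)} = - \frac{R \left(-3 + U\right)}{9}$ ($F{\left(U,R \right)} = - \frac{R \left(U - 3\right)}{9} = - \frac{R \left(-3 + U\right)}{9}$)
$z = -25$ ($z = 4 - 29 = -25$)
$g{\left(X,J \right)} = 45$ ($g{\left(X,J \right)} = - 3 \left(\left(-5\right) 3\right) = \left(-3\right) \left(-15\right) = 45$)
$a = -360$ ($a = 2 \left(-3 - 1\right) 45 = 2 \left(\left(-4\right) 45\right) = 2 \left(-180\right) = -360$)
$\left(z + r{\left(-7,-6 \right)}\right) a = \left(-25 + \frac{1}{-6}\right) \left(-360\right) = \left(-25 - \frac{1}{6}\right) \left(-360\right) = \left(- \frac{151}{6}\right) \left(-360\right) = 9060$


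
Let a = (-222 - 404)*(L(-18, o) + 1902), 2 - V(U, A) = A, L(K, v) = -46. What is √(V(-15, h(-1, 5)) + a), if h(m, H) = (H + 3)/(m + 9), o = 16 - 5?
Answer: 3*I*√129095 ≈ 1077.9*I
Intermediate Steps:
o = 11
h(m, H) = (3 + H)/(9 + m)
V(U, A) = 2 - A
a = -1161856 (a = (-222 - 404)*(-46 + 1902) = -626*1856 = -1161856)
√(V(-15, h(-1, 5)) + a) = √((2 - (3 + 5)/(9 - 1)) - 1161856) = √((2 - 8/8) - 1161856) = √((2 - 1*1) - 1161856) = √((2 - 1) - 1161856) = √(1 - 1161856) = √(-1161855) = 3*I*√129095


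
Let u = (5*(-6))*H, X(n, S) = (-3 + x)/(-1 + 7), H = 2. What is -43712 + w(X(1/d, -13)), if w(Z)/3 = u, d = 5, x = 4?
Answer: -43892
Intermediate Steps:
X(n, S) = ⅙ (X(n, S) = (-3 + 4)/(-1 + 7) = 1/6 = 1*(⅙) = ⅙)
u = -60 (u = (5*(-6))*2 = -30*2 = -60)
w(Z) = -180 (w(Z) = 3*(-60) = -180)
-43712 + w(X(1/d, -13)) = -43712 - 180 = -43892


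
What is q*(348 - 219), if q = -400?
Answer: -51600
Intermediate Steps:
q*(348 - 219) = -400*(348 - 219) = -400*129 = -51600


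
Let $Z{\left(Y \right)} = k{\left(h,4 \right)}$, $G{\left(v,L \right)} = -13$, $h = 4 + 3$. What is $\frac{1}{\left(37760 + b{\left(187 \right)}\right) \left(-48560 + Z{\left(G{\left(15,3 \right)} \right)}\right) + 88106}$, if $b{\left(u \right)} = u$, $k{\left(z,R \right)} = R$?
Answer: $- \frac{1}{1842466426} \approx -5.4275 \cdot 10^{-10}$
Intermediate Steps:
$h = 7$
$Z{\left(Y \right)} = 4$
$\frac{1}{\left(37760 + b{\left(187 \right)}\right) \left(-48560 + Z{\left(G{\left(15,3 \right)} \right)}\right) + 88106} = \frac{1}{\left(37760 + 187\right) \left(-48560 + 4\right) + 88106} = \frac{1}{37947 \left(-48556\right) + 88106} = \frac{1}{-1842554532 + 88106} = \frac{1}{-1842466426} = - \frac{1}{1842466426}$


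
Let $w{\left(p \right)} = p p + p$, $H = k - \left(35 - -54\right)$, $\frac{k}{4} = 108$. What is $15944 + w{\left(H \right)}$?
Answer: $133936$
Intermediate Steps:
$k = 432$ ($k = 4 \cdot 108 = 432$)
$H = 343$ ($H = 432 - \left(35 - -54\right) = 432 - \left(35 + 54\right) = 432 - 89 = 343$)
$w{\left(p \right)} = p + p^{2}$ ($w{\left(p \right)} = p^{2} + p = p + p^{2}$)
$15944 + w{\left(H \right)} = 15944 + 343 \left(1 + 343\right) = 15944 + 343 \cdot 344 = 15944 + 117992 = 133936$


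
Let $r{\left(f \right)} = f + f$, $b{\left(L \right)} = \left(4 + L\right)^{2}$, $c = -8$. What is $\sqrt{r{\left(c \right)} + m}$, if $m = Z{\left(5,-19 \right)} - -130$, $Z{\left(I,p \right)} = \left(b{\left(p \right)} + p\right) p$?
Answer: $10 i \sqrt{38} \approx 61.644 i$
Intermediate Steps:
$Z{\left(I,p \right)} = p \left(p + \left(4 + p\right)^{2}\right)$ ($Z{\left(I,p \right)} = \left(\left(4 + p\right)^{2} + p\right) p = \left(p + \left(4 + p\right)^{2}\right) p = p \left(p + \left(4 + p\right)^{2}\right)$)
$r{\left(f \right)} = 2 f$
$m = -3784$ ($m = - 19 \left(-19 + \left(4 - 19\right)^{2}\right) - -130 = - 19 \left(-19 + \left(-15\right)^{2}\right) + 130 = - 19 \left(-19 + 225\right) + 130 = \left(-19\right) 206 + 130 = -3914 + 130 = -3784$)
$\sqrt{r{\left(c \right)} + m} = \sqrt{2 \left(-8\right) - 3784} = \sqrt{-16 - 3784} = \sqrt{-3800} = 10 i \sqrt{38}$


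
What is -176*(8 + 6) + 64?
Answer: -2400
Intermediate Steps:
-176*(8 + 6) + 64 = -176*14 + 64 = -44*56 + 64 = -2464 + 64 = -2400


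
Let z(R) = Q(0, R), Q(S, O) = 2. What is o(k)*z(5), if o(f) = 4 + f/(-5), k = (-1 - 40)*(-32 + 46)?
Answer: 1188/5 ≈ 237.60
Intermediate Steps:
z(R) = 2
k = -574 (k = -41*14 = -574)
o(f) = 4 - f/5 (o(f) = 4 + f*(-⅕) = 4 - f/5)
o(k)*z(5) = (4 - ⅕*(-574))*2 = (4 + 574/5)*2 = (594/5)*2 = 1188/5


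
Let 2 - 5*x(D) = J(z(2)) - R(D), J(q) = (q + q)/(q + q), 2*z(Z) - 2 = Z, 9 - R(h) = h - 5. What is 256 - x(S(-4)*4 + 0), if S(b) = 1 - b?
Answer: 257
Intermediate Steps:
R(h) = 14 - h (R(h) = 9 - (h - 5) = 9 - (-5 + h) = 9 + (5 - h) = 14 - h)
z(Z) = 1 + Z/2
J(q) = 1 (J(q) = (2*q)/((2*q)) = (2*q)*(1/(2*q)) = 1)
x(D) = 3 - D/5 (x(D) = 2/5 - (1 - (14 - D))/5 = 2/5 - (1 + (-14 + D))/5 = 2/5 - (-13 + D)/5 = 2/5 + (13/5 - D/5) = 3 - D/5)
256 - x(S(-4)*4 + 0) = 256 - (3 - ((1 - 1*(-4))*4 + 0)/5) = 256 - (3 - ((1 + 4)*4 + 0)/5) = 256 - (3 - (5*4 + 0)/5) = 256 - (3 - (20 + 0)/5) = 256 - (3 - 1/5*20) = 256 - (3 - 4) = 256 - 1*(-1) = 256 + 1 = 257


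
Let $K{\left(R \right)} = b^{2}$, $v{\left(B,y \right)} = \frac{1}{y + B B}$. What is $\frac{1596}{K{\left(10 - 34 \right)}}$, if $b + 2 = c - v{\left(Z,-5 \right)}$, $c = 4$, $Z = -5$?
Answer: $\frac{212800}{507} \approx 419.72$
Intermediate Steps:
$v{\left(B,y \right)} = \frac{1}{y + B^{2}}$
$b = \frac{39}{20}$ ($b = -2 + \left(4 - \frac{1}{-5 + \left(-5\right)^{2}}\right) = -2 + \left(4 - \frac{1}{-5 + 25}\right) = -2 + \left(4 - \frac{1}{20}\right) = -2 + \frac{79}{20} = \frac{39}{20} \approx 1.95$)
$K{\left(R \right)} = \frac{1521}{400}$ ($K{\left(R \right)} = \left(\frac{39}{20}\right)^{2} = \frac{1521}{400}$)
$\frac{1596}{K{\left(10 - 34 \right)}} = \frac{1596}{\frac{1521}{400}} = 1596 \cdot \frac{400}{1521} = \frac{212800}{507}$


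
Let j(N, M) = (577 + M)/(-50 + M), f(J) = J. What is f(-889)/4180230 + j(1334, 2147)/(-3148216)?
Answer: -40836077117/191646387745965 ≈ -0.00021308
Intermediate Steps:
j(N, M) = (577 + M)/(-50 + M)
f(-889)/4180230 + j(1334, 2147)/(-3148216) = -889/4180230 + ((577 + 2147)/(-50 + 2147))/(-3148216) = -889*1/4180230 + (2724/2097)*(-1/3148216) = -889/4180230 + ((1/2097)*2724)*(-1/3148216) = -889/4180230 + (908/699)*(-1/3148216) = -889/4180230 - 227/550150746 = -40836077117/191646387745965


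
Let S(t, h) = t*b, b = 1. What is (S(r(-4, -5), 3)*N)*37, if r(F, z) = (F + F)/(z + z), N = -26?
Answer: -3848/5 ≈ -769.60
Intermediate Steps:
r(F, z) = F/z (r(F, z) = (2*F)/((2*z)) = (2*F)*(1/(2*z)) = F/z)
S(t, h) = t (S(t, h) = t*1 = t)
(S(r(-4, -5), 3)*N)*37 = (-4/(-5)*(-26))*37 = (-4*(-⅕)*(-26))*37 = ((⅘)*(-26))*37 = -104/5*37 = -3848/5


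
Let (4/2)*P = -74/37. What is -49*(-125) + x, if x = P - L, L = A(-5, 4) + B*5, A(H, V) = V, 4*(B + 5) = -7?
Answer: 24615/4 ≈ 6153.8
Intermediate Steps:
B = -27/4 (B = -5 + (1/4)*(-7) = -5 - 7/4 = -27/4 ≈ -6.7500)
P = -1 (P = (-74/37)/2 = (-74*1/37)/2 = (1/2)*(-2) = -1)
L = -119/4 (L = 4 - 27/4*5 = 4 - 135/4 = -119/4 ≈ -29.750)
x = 115/4 (x = -1 - 1*(-119/4) = -1 + 119/4 = 115/4 ≈ 28.750)
-49*(-125) + x = -49*(-125) + 115/4 = 6125 + 115/4 = 24615/4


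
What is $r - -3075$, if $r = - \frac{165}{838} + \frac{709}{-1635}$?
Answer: $\frac{4212285833}{1370130} \approx 3074.4$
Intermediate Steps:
$r = - \frac{863917}{1370130}$ ($r = \left(-165\right) \frac{1}{838} + 709 \left(- \frac{1}{1635}\right) = - \frac{165}{838} - \frac{709}{1635} = - \frac{863917}{1370130} \approx -0.63054$)
$r - -3075 = - \frac{863917}{1370130} - -3075 = - \frac{863917}{1370130} + 3075 = \frac{4212285833}{1370130}$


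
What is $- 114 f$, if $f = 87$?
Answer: $-9918$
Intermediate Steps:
$- 114 f = \left(-114\right) 87 = -9918$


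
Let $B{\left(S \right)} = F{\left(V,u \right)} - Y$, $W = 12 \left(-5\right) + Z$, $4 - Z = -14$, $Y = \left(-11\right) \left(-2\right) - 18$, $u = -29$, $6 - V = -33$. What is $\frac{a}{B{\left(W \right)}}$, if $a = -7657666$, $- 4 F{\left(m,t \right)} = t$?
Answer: $- \frac{30630664}{13} \approx -2.3562 \cdot 10^{6}$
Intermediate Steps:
$V = 39$ ($V = 6 - -33 = 6 + 33 = 39$)
$Y = 4$ ($Y = 22 - 18 = 4$)
$F{\left(m,t \right)} = - \frac{t}{4}$
$Z = 18$ ($Z = 4 - -14 = 4 + 14 = 18$)
$W = -42$ ($W = 12 \left(-5\right) + 18 = -60 + 18 = -42$)
$B{\left(S \right)} = \frac{13}{4}$ ($B{\left(S \right)} = \left(- \frac{1}{4}\right) \left(-29\right) - 4 = \frac{29}{4} - 4 = \frac{13}{4}$)
$\frac{a}{B{\left(W \right)}} = - \frac{7657666}{\frac{13}{4}} = \left(-7657666\right) \frac{4}{13} = - \frac{30630664}{13}$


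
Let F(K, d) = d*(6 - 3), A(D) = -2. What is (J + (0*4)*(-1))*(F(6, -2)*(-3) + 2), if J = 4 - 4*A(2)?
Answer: 240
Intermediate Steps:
F(K, d) = 3*d (F(K, d) = d*3 = 3*d)
J = 12 (J = 4 - 4*(-2) = 4 + 8 = 12)
(J + (0*4)*(-1))*(F(6, -2)*(-3) + 2) = (12 + (0*4)*(-1))*((3*(-2))*(-3) + 2) = (12 + 0*(-1))*(-6*(-3) + 2) = (12 + 0)*(18 + 2) = 12*20 = 240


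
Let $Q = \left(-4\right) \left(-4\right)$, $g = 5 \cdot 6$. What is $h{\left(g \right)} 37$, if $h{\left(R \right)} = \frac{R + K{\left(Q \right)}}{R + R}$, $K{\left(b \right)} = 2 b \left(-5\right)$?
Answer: $- \frac{481}{6} \approx -80.167$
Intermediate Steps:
$g = 30$
$Q = 16$
$K{\left(b \right)} = - 10 b$
$h{\left(R \right)} = \frac{-160 + R}{2 R}$ ($h{\left(R \right)} = \frac{R - 160}{R + R} = \frac{R - 160}{2 R} = \left(-160 + R\right) \frac{1}{2 R} = \frac{-160 + R}{2 R}$)
$h{\left(g \right)} 37 = \frac{-160 + 30}{2 \cdot 30} \cdot 37 = \frac{1}{2} \cdot \frac{1}{30} \left(-130\right) 37 = \left(- \frac{13}{6}\right) 37 = - \frac{481}{6}$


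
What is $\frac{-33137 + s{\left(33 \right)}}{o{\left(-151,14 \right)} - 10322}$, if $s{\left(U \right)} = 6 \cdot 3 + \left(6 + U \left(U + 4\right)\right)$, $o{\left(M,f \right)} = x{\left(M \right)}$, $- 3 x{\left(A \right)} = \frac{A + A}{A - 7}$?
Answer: $\frac{1079772}{349495} \approx 3.0895$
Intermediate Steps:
$x{\left(A \right)} = - \frac{2 A}{3 \left(-7 + A\right)}$ ($x{\left(A \right)} = - \frac{\left(A + A\right) \frac{1}{A - 7}}{3} = - \frac{2 A \frac{1}{-7 + A}}{3} = - \frac{2 A}{3 \left(-7 + A\right)}$)
$o{\left(M,f \right)} = - \frac{2 M}{-21 + 3 M}$
$s{\left(U \right)} = 24 + U \left(4 + U\right)$ ($s{\left(U \right)} = 18 + \left(6 + U \left(4 + U\right)\right) = 24 + U \left(4 + U\right)$)
$\frac{-33137 + s{\left(33 \right)}}{o{\left(-151,14 \right)} - 10322} = \frac{-33137 + \left(24 + 33^{2} + 4 \cdot 33\right)}{\left(-2\right) \left(-151\right) \frac{1}{-21 + 3 \left(-151\right)} - 10322} = \frac{-33137 + \left(24 + 1089 + 132\right)}{\left(-2\right) \left(-151\right) \frac{1}{-21 - 453} - 10322} = \frac{-33137 + 1245}{\left(-2\right) \left(-151\right) \frac{1}{-474} - 10322} = - \frac{31892}{\left(-2\right) \left(-151\right) \left(- \frac{1}{474}\right) - 10322} = - \frac{31892}{- \frac{151}{237} - 10322} = - \frac{31892}{- \frac{2446465}{237}} = \left(-31892\right) \left(- \frac{237}{2446465}\right) = \frac{1079772}{349495}$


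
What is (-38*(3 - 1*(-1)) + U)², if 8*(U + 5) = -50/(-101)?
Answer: 4019940409/163216 ≈ 24630.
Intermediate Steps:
U = -1995/404 (U = -5 + (-50/(-101))/8 = -5 + (-50*(-1/101))/8 = -5 + (⅛)*(50/101) = -5 + 25/404 = -1995/404 ≈ -4.9381)
(-38*(3 - 1*(-1)) + U)² = (-38*(3 - 1*(-1)) - 1995/404)² = (-38*(3 + 1) - 1995/404)² = (-38*4 - 1995/404)² = (-152 - 1995/404)² = (-63403/404)² = 4019940409/163216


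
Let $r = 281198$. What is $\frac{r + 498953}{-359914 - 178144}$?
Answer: $- \frac{780151}{538058} \approx -1.4499$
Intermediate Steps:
$\frac{r + 498953}{-359914 - 178144} = \frac{281198 + 498953}{-359914 - 178144} = \frac{780151}{-538058} = 780151 \left(- \frac{1}{538058}\right) = - \frac{780151}{538058}$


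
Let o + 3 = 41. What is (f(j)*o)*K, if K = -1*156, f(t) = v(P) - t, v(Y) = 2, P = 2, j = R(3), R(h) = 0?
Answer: -11856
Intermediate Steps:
j = 0
o = 38 (o = -3 + 41 = 38)
f(t) = 2 - t
K = -156
(f(j)*o)*K = ((2 - 1*0)*38)*(-156) = ((2 + 0)*38)*(-156) = (2*38)*(-156) = 76*(-156) = -11856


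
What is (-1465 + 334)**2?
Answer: 1279161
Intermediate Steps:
(-1465 + 334)**2 = (-1131)**2 = 1279161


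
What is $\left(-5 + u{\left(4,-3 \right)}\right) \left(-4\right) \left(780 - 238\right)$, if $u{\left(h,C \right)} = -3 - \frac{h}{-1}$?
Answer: $8672$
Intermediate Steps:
$u{\left(h,C \right)} = -3 + h$ ($u{\left(h,C \right)} = -3 - h \left(-1\right) = -3 - - h = -3 + h$)
$\left(-5 + u{\left(4,-3 \right)}\right) \left(-4\right) \left(780 - 238\right) = \left(-5 + \left(-3 + 4\right)\right) \left(-4\right) \left(780 - 238\right) = \left(-5 + 1\right) \left(-4\right) \left(780 - 238\right) = \left(-4\right) \left(-4\right) 542 = 16 \cdot 542 = 8672$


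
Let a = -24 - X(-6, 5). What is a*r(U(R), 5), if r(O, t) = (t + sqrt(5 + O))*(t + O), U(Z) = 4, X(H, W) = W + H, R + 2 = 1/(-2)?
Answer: -1656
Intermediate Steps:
R = -5/2 (R = -2 + 1/(-2) = -2 + 1*(-1/2) = -2 - 1/2 = -5/2 ≈ -2.5000)
X(H, W) = H + W
r(O, t) = (O + t)*(t + sqrt(5 + O)) (r(O, t) = (t + sqrt(5 + O))*(O + t) = (O + t)*(t + sqrt(5 + O)))
a = -23 (a = -24 - (-6 + 5) = -24 - 1*(-1) = -24 + 1 = -23)
a*r(U(R), 5) = -23*(5**2 + 4*5 + 4*sqrt(5 + 4) + 5*sqrt(5 + 4)) = -23*(25 + 20 + 4*sqrt(9) + 5*sqrt(9)) = -23*(25 + 20 + 4*3 + 5*3) = -23*(25 + 20 + 12 + 15) = -23*72 = -1656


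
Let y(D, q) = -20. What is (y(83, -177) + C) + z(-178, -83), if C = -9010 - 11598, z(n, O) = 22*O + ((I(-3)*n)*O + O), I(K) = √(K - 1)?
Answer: -22537 + 29548*I ≈ -22537.0 + 29548.0*I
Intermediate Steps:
I(K) = √(-1 + K)
z(n, O) = 23*O + 2*I*O*n (z(n, O) = 22*O + ((√(-1 - 3)*n)*O + O) = 22*O + ((√(-4)*n)*O + O) = 22*O + (((2*I)*n)*O + O) = 22*O + ((2*I*n)*O + O) = 22*O + (2*I*O*n + O) = 22*O + (O + 2*I*O*n) = 23*O + 2*I*O*n)
C = -20608
(y(83, -177) + C) + z(-178, -83) = (-20 - 20608) - 83*(23 + 2*I*(-178)) = -20628 - 83*(23 - 356*I) = -20628 + (-1909 + 29548*I) = -22537 + 29548*I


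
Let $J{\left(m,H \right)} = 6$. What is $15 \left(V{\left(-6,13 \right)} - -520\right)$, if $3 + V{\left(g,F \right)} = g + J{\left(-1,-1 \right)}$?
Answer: $7755$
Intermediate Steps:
$V{\left(g,F \right)} = 3 + g$ ($V{\left(g,F \right)} = -3 + \left(g + 6\right) = -3 + \left(6 + g\right) = 3 + g$)
$15 \left(V{\left(-6,13 \right)} - -520\right) = 15 \left(\left(3 - 6\right) - -520\right) = 15 \left(-3 + 520\right) = 15 \cdot 517 = 7755$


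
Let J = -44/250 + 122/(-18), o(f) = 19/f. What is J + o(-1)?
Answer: -29198/1125 ≈ -25.954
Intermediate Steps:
J = -7823/1125 (J = -44*1/250 + 122*(-1/18) = -22/125 - 61/9 = -7823/1125 ≈ -6.9538)
J + o(-1) = -7823/1125 + 19/(-1) = -7823/1125 + 19*(-1) = -7823/1125 - 19 = -29198/1125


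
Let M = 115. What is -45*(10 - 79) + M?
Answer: 3220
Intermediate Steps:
-45*(10 - 79) + M = -45*(10 - 79) + 115 = -45*(-69) + 115 = 3105 + 115 = 3220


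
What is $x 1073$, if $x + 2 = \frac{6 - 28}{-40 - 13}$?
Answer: $- \frac{90132}{53} \approx -1700.6$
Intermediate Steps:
$x = - \frac{84}{53}$ ($x = -2 + \frac{6 - 28}{-40 - 13} = -2 - \frac{22}{-53} = -2 - - \frac{22}{53} = -2 + \frac{22}{53} = - \frac{84}{53} \approx -1.5849$)
$x 1073 = \left(- \frac{84}{53}\right) 1073 = - \frac{90132}{53}$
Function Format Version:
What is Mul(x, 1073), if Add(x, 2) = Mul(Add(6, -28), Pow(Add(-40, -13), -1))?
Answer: Rational(-90132, 53) ≈ -1700.6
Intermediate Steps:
x = Rational(-84, 53) (x = Add(-2, Mul(Add(6, -28), Pow(Add(-40, -13), -1))) = Add(-2, Mul(-22, Pow(-53, -1))) = Add(-2, Mul(-22, Rational(-1, 53))) = Add(-2, Rational(22, 53)) = Rational(-84, 53) ≈ -1.5849)
Mul(x, 1073) = Mul(Rational(-84, 53), 1073) = Rational(-90132, 53)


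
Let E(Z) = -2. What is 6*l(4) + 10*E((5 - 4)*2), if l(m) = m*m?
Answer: 76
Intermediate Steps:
l(m) = m²
6*l(4) + 10*E((5 - 4)*2) = 6*4² + 10*(-2) = 6*16 - 20 = 96 - 20 = 76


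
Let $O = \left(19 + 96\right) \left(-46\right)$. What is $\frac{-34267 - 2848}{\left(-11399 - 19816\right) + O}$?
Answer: $\frac{7423}{7301} \approx 1.0167$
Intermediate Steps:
$O = -5290$ ($O = 115 \left(-46\right) = -5290$)
$\frac{-34267 - 2848}{\left(-11399 - 19816\right) + O} = \frac{-34267 - 2848}{\left(-11399 - 19816\right) - 5290} = - \frac{37115}{\left(-11399 - 19816\right) - 5290} = - \frac{37115}{-31215 - 5290} = - \frac{37115}{-36505} = \left(-37115\right) \left(- \frac{1}{36505}\right) = \frac{7423}{7301}$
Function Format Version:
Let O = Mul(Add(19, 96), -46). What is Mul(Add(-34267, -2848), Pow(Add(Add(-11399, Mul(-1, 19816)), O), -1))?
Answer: Rational(7423, 7301) ≈ 1.0167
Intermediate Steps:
O = -5290 (O = Mul(115, -46) = -5290)
Mul(Add(-34267, -2848), Pow(Add(Add(-11399, Mul(-1, 19816)), O), -1)) = Mul(Add(-34267, -2848), Pow(Add(Add(-11399, Mul(-1, 19816)), -5290), -1)) = Mul(-37115, Pow(Add(Add(-11399, -19816), -5290), -1)) = Mul(-37115, Pow(Add(-31215, -5290), -1)) = Mul(-37115, Pow(-36505, -1)) = Mul(-37115, Rational(-1, 36505)) = Rational(7423, 7301)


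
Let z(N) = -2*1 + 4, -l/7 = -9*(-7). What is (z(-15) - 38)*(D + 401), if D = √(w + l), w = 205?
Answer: -14436 - 72*I*√59 ≈ -14436.0 - 553.04*I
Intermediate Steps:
l = -441 (l = -(-63)*(-7) = -7*63 = -441)
D = 2*I*√59 (D = √(205 - 441) = √(-236) = 2*I*√59 ≈ 15.362*I)
z(N) = 2 (z(N) = -2 + 4 = 2)
(z(-15) - 38)*(D + 401) = (2 - 38)*(2*I*√59 + 401) = -36*(401 + 2*I*√59) = -14436 - 72*I*√59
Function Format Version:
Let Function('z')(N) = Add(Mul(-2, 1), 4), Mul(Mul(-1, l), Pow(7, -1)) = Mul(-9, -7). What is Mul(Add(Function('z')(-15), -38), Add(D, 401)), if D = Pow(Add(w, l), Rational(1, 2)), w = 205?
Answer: Add(-14436, Mul(-72, I, Pow(59, Rational(1, 2)))) ≈ Add(-14436., Mul(-553.04, I))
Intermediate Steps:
l = -441 (l = Mul(-7, Mul(-9, -7)) = Mul(-7, 63) = -441)
D = Mul(2, I, Pow(59, Rational(1, 2))) (D = Pow(Add(205, -441), Rational(1, 2)) = Pow(-236, Rational(1, 2)) = Mul(2, I, Pow(59, Rational(1, 2))) ≈ Mul(15.362, I))
Function('z')(N) = 2 (Function('z')(N) = Add(-2, 4) = 2)
Mul(Add(Function('z')(-15), -38), Add(D, 401)) = Mul(Add(2, -38), Add(Mul(2, I, Pow(59, Rational(1, 2))), 401)) = Mul(-36, Add(401, Mul(2, I, Pow(59, Rational(1, 2))))) = Add(-14436, Mul(-72, I, Pow(59, Rational(1, 2))))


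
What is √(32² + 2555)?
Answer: √3579 ≈ 59.825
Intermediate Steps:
√(32² + 2555) = √(1024 + 2555) = √3579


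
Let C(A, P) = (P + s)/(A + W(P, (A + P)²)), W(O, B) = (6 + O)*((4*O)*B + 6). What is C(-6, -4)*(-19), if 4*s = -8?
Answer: -57/1597 ≈ -0.035692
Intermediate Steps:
s = -2 (s = (¼)*(-8) = -2)
W(O, B) = (6 + O)*(6 + 4*B*O) (W(O, B) = (6 + O)*(4*B*O + 6) = (6 + O)*(6 + 4*B*O))
C(A, P) = (-2 + P)/(36 + A + 6*P + 4*P²*(A + P)² + 24*P*(A + P)²) (C(A, P) = (P - 2)/(A + (36 + 6*P + 4*(A + P)²*P² + 24*(A + P)²*P)) = (-2 + P)/(A + (36 + 6*P + 4*P²*(A + P)² + 24*P*(A + P)²)) = (-2 + P)/(36 + A + 6*P + 4*P²*(A + P)² + 24*P*(A + P)²))
C(-6, -4)*(-19) = ((-2 - 4)/(36 - 6 + 6*(-4) + 4*(-4)²*(-6 - 4)² + 24*(-4)*(-6 - 4)²))*(-19) = (-6/(36 - 6 - 24 + 4*16*(-10)² + 24*(-4)*(-10)²))*(-19) = (-6/(36 - 6 - 24 + 4*16*100 + 24*(-4)*100))*(-19) = (-6/(36 - 6 - 24 + 6400 - 9600))*(-19) = (-6/(-3194))*(-19) = -1/3194*(-6)*(-19) = (3/1597)*(-19) = -57/1597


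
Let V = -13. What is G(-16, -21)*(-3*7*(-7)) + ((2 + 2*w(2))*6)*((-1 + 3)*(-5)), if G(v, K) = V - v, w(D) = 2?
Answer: 81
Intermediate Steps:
G(v, K) = -13 - v
G(-16, -21)*(-3*7*(-7)) + ((2 + 2*w(2))*6)*((-1 + 3)*(-5)) = (-13 - 1*(-16))*(-3*7*(-7)) + ((2 + 2*2)*6)*((-1 + 3)*(-5)) = (-13 + 16)*(-21*(-7)) + ((2 + 4)*6)*(2*(-5)) = 3*147 + (6*6)*(-10) = 441 + 36*(-10) = 441 - 360 = 81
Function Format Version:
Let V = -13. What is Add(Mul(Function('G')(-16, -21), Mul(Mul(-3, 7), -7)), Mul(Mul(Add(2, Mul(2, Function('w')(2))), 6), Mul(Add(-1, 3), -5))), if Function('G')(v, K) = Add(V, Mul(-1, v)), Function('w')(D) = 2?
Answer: 81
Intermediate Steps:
Function('G')(v, K) = Add(-13, Mul(-1, v))
Add(Mul(Function('G')(-16, -21), Mul(Mul(-3, 7), -7)), Mul(Mul(Add(2, Mul(2, Function('w')(2))), 6), Mul(Add(-1, 3), -5))) = Add(Mul(Add(-13, Mul(-1, -16)), Mul(Mul(-3, 7), -7)), Mul(Mul(Add(2, Mul(2, 2)), 6), Mul(Add(-1, 3), -5))) = Add(Mul(Add(-13, 16), Mul(-21, -7)), Mul(Mul(Add(2, 4), 6), Mul(2, -5))) = Add(Mul(3, 147), Mul(Mul(6, 6), -10)) = Add(441, Mul(36, -10)) = Add(441, -360) = 81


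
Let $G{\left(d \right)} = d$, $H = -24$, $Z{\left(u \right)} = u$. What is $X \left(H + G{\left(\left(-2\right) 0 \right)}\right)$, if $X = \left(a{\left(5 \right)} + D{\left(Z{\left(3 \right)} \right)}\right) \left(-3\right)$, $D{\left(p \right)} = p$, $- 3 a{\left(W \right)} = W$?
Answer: $96$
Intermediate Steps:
$a{\left(W \right)} = - \frac{W}{3}$
$X = -4$ ($X = \left(\left(- \frac{1}{3}\right) 5 + 3\right) \left(-3\right) = \left(- \frac{5}{3} + 3\right) \left(-3\right) = \frac{4}{3} \left(-3\right) = -4$)
$X \left(H + G{\left(\left(-2\right) 0 \right)}\right) = - 4 \left(-24 - 0\right) = - 4 \left(-24 + 0\right) = \left(-4\right) \left(-24\right) = 96$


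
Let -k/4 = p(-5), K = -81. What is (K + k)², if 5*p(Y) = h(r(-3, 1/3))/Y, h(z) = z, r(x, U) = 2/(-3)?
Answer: 37002889/5625 ≈ 6578.3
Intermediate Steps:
r(x, U) = -⅔ (r(x, U) = 2*(-⅓) = -⅔)
p(Y) = -2/(15*Y) (p(Y) = (-2/(3*Y))/5 = -2/(15*Y))
k = -8/75 (k = -(-8)/(15*(-5)) = -(-8)*(-1)/(15*5) = -4*2/75 = -8/75 ≈ -0.10667)
(K + k)² = (-81 - 8/75)² = (-6083/75)² = 37002889/5625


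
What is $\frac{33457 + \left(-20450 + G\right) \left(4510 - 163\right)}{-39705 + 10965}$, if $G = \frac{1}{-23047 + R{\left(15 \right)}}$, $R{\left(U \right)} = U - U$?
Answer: $\frac{1024009244959}{331185390} \approx 3092.0$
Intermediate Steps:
$R{\left(U \right)} = 0$
$G = - \frac{1}{23047}$ ($G = \frac{1}{-23047 + 0} = \frac{1}{-23047} = - \frac{1}{23047} \approx -4.339 \cdot 10^{-5}$)
$\frac{33457 + \left(-20450 + G\right) \left(4510 - 163\right)}{-39705 + 10965} = \frac{33457 + \left(-20450 - \frac{1}{23047}\right) \left(4510 - 163\right)}{-39705 + 10965} = \frac{33457 - \frac{2048789573397}{23047}}{-28740} = \left(33457 - \frac{2048789573397}{23047}\right) \left(- \frac{1}{28740}\right) = \left(- \frac{2048018489918}{23047}\right) \left(- \frac{1}{28740}\right) = \frac{1024009244959}{331185390}$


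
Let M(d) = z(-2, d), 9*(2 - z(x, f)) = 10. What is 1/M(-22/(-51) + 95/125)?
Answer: 9/8 ≈ 1.1250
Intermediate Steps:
z(x, f) = 8/9 (z(x, f) = 2 - ⅑*10 = 2 - 10/9 = 8/9)
M(d) = 8/9
1/M(-22/(-51) + 95/125) = 1/(8/9) = 9/8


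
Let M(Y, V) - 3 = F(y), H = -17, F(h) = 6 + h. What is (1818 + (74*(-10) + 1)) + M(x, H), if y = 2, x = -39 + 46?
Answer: 1090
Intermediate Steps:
x = 7
M(Y, V) = 11 (M(Y, V) = 3 + (6 + 2) = 3 + 8 = 11)
(1818 + (74*(-10) + 1)) + M(x, H) = (1818 + (74*(-10) + 1)) + 11 = (1818 + (-740 + 1)) + 11 = (1818 - 739) + 11 = 1079 + 11 = 1090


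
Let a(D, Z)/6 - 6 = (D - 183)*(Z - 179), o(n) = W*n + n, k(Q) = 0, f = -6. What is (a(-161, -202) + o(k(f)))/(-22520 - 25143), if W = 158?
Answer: -786420/47663 ≈ -16.500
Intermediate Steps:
o(n) = 159*n (o(n) = 158*n + n = 159*n)
a(D, Z) = 36 + 6*(-183 + D)*(-179 + Z) (a(D, Z) = 36 + 6*((D - 183)*(Z - 179)) = 36 + 6*((-183 + D)*(-179 + Z)) = 36 + 6*(-183 + D)*(-179 + Z))
(a(-161, -202) + o(k(f)))/(-22520 - 25143) = ((196578 - 1098*(-202) - 1074*(-161) + 6*(-161)*(-202)) + 159*0)/(-22520 - 25143) = ((196578 + 221796 + 172914 + 195132) + 0)/(-47663) = (786420 + 0)*(-1/47663) = 786420*(-1/47663) = -786420/47663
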